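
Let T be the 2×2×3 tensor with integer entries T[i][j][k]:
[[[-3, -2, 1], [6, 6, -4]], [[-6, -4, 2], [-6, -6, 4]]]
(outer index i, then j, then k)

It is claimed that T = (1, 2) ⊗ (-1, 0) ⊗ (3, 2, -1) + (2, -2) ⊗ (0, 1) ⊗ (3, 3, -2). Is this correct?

Yes

Reconstruct entrywise from the claimed factors. For example, T[0,1,0] = 6 and Σₗ aₗ[0]bₗ[1]cₗ[0] = (1)·(0)·(3) + (2)·(1)·(3) = 6; checking all 12 entries, every one matches. The claim holds.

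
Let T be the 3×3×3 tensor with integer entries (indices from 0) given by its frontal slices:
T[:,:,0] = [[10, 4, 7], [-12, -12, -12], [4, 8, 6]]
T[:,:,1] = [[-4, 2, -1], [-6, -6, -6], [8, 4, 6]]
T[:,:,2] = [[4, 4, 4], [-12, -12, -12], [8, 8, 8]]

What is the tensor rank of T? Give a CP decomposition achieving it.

Lower bound: in the mode-1 unfolding of T (rows indexed by i, columns by (j,k)) the 2×2 minor on rows i ∈ {0, 1}, columns (j,k) ∈ {(0,0), (0,1)} is det [[10, -4], [-12, -6]] = -108 ≠ 0, so that unfolding has rank ≥ 2 and hence rank(T) ≥ 2 (CP rank is at least every unfolding rank, though it can be larger).
Upper bound: with S_k = T[:,:,k], the two rank-1 terms a₁b₁ᵀ, a₂b₂ᵀ are the rank-1 members of the pencil x·S₀ + y·S₁.
The 2×2 minor of x·S₀ + y·S₁ on rows {0,1}, columns {0,1} is −72·x² + 36·xy + 36·y² = (-36)·(x − y)(2·x + y), vanishing at (x:y) = (1:1) and (1:-2).
M₁ = S₀ + S₁ = [[6, 6, 6], [-18, -18, -18], [12, 12, 12]] = 6·[1, -3, 2][1, 1, 1]ᵀ and M₂ = S₀ − 2·S₁ = [[18, 0, 9], [0, 0, 0], [-12, 0, -6]] = 3·[3, 0, -2][2, 0, 1]ᵀ, so take a₁ = [1, -3, 2], b₁ = [1, 1, 1], a₂ = [3, 0, -2], b₂ = [2, 0, 1].
Each slice is an integer combination of E₁ = a₁b₁ᵀ and E₂ = a₂b₂ᵀ: S₀ = 4·E₁ + E₂, S₁ = 2·E₁ − E₂, S₂ = 4·E₁; reading off coefficients, c₁ = [4, 2, 4] and c₂ = [1, -1, 0].
Hence T = [1, -3, 2] ⊗ [1, 1, 1] ⊗ [4, 2, 4] + [3, 0, -2] ⊗ [2, 0, 1] ⊗ [1, -1, 0], so rank(T) ≤ 2.
These bounds meet, so rank(T) = 2.

rank(T) = 2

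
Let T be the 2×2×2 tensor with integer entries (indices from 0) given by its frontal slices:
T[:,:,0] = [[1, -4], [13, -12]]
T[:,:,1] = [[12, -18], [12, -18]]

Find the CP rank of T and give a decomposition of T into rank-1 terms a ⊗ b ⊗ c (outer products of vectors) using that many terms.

Lower bound: in the mode-1 unfolding of T (rows indexed by i, columns by (j,k)) the 2×2 minor on rows i ∈ {0, 1}, columns (j,k) ∈ {(0,0), (0,1)} is det [[1, 12], [13, 12]] = -144 ≠ 0, so that unfolding has rank ≥ 2 and hence rank(T) ≥ 2 (CP rank is at least every unfolding rank, though it can be larger).
Upper bound: with S_k = T[:,:,k], the two rank-1 terms a₁b₁ᵀ, a₂b₂ᵀ are the rank-1 members of the pencil x·S₀ + y·S₁.
det(x·S₀ + y·S₁) is 40·x² + 120·xy = 40·(x + 3·y)(x), vanishing at (x:y) = (3:-1) and (0:1).
M₁ = 3·S₀ − S₁ = [[-9, 6], [27, -18]] = (-3)·[1, -3][3, -2]ᵀ and M₂ = S₁ = [[12, -18], [12, -18]] = 6·[1, 1][2, -3]ᵀ, so take a₁ = [1, -3], b₁ = [3, -2], a₂ = [1, 1], b₂ = [2, -3].
Each slice is an integer combination of E₁ = a₁b₁ᵀ and E₂ = a₂b₂ᵀ: S₀ = −E₁ + 2·E₂, S₁ = 6·E₂; reading off coefficients, c₁ = [-1, 0] and c₂ = [2, 6].
Hence T = [1, -3] ⊗ [3, -2] ⊗ [-1, 0] + [1, 1] ⊗ [2, -3] ⊗ [2, 6], so rank(T) ≤ 2.
These bounds meet, so rank(T) = 2.

rank(T) = 2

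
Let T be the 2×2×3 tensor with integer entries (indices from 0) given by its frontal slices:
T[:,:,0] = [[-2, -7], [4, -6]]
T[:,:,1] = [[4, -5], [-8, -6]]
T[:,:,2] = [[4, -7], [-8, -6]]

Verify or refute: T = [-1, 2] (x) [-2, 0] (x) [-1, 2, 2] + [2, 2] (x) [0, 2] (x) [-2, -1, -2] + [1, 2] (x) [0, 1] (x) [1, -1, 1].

Reconstruct entrywise from the claimed factors. For example, T[1,1,0] = -6 and Σₗ aₗ[1]bₗ[1]cₗ[0] = (2)·(0)·(-1) + (2)·(2)·(-2) + (2)·(1)·(1) = -6; checking all 12 entries, every one matches. The claim holds.

Yes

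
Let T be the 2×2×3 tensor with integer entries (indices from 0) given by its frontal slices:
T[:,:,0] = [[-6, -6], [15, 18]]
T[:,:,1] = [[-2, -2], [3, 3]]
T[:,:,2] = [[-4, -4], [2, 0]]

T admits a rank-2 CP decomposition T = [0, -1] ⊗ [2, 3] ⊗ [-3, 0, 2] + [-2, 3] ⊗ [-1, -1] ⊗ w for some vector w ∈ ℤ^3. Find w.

Subtract the known terms from T to get the rank-1 residual R = [-2, 3] ⊗ [-1, -1] ⊗ w, so R[i,j,k] = a[i]·b[j]·w[k]. Pick indices with nonzero a[0]·b[0] = (-2)·(-1) = 2. Only the fibre through (0,0,·) is needed: R[0,0,:] = T[0,0,:] − Σₗ aₗ[0]bₗ[0]cₗ = [-6, -2, -4] − (0)·(2)·[-3, 0, 2] = [-6, -2, -4]. Then w[k] = R[0,0,k] / 2 for each k, giving w = [-6, -2, -4] / 2 = [-3, -1, -2].

w = [-3, -1, -2]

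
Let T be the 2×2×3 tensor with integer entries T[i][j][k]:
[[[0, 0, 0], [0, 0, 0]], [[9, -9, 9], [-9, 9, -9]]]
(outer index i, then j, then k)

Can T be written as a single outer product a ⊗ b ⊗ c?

Yes

If T = a ⊗ b ⊗ c then every fibre of T is a multiple of the corresponding factor, so read the factors off the fibres through the nonzero entry T[1,0,0] = 9.
The mode-1 fibre T[:,0,0] = [0, 9] gives a = [0, 1] (primitive direction); the mode-2 fibre T[1,:,0] = [9, -9] gives b = [1, -1]; then c[k] = T[1,0,k] / (a[1]·b[0]) = [9, -9, 9] / 1 = [9, -9, 9].
Expanding [0, 1] ⊗ [1, -1] ⊗ [9, -9, 9] reproduces all 12 entries of T, so T = [0, 1] ⊗ [1, -1] ⊗ [9, -9, 9] and rank(T) ≤ 1.
Equivalently every frontal slice T[:,:,k] is c[k] times the rank-1 matrix [0, 1] ⊗ [1, -1]. So T has rank 1 (it is nonzero).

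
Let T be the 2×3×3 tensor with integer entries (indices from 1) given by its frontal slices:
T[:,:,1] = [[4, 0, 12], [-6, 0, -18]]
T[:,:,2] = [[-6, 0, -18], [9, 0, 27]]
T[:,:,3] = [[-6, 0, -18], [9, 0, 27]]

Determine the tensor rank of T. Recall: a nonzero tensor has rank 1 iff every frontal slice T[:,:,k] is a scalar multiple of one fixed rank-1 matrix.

1

Lower bound: T ≠ 0 (e.g. T[1,1,1] = 4), so rank(T) ≥ 1.
Upper bound: if T = a ⊗ b ⊗ c then every fibre of T is a multiple of the corresponding factor, so read the factors off the fibres through the nonzero entry T[1,1,1] = 4.
The mode-1 fibre T[:,1,1] = [4, -6] gives a = (2, -3) (primitive direction); the mode-2 fibre T[1,:,1] = [4, 0, 12] gives b = (1, 0, 3); then c[k] = T[1,1,k] / (a[1]·b[1]) = [4, -6, -6] / 2 = (2, -3, -3).
Expanding (2, -3) ⊗ (1, 0, 3) ⊗ (2, -3, -3) reproduces all 18 entries of T, so T = (2, -3) ⊗ (1, 0, 3) ⊗ (2, -3, -3) and rank(T) ≤ 1.
These bounds meet, so rank(T) = 1.
Check entry T[2,2,1] = 0: (-3)·(0)·(2) = 0.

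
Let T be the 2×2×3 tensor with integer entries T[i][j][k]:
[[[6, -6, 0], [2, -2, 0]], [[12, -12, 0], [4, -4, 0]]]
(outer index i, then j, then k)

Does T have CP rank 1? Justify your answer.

Yes

If T = a (x) b (x) c then every fibre of T is a multiple of the corresponding factor, so read the factors off the fibres through the nonzero entry T[0,0,0] = 6.
The mode-1 fibre T[:,0,0] = [6, 12] gives a = [1, 2] (primitive direction); the mode-2 fibre T[0,:,0] = [6, 2] gives b = [3, 1]; then c[k] = T[0,0,k] / (a[0]·b[0]) = [6, -6, 0] / 3 = [2, -2, 0].
Expanding [1, 2] (x) [3, 1] (x) [2, -2, 0] reproduces all 12 entries of T, so T = [1, 2] (x) [3, 1] (x) [2, -2, 0] and rank(T) ≤ 1.
Equivalently every frontal slice T[:,:,k] is c[k] times the rank-1 matrix [1, 2] (x) [3, 1]. So T has rank 1 (it is nonzero).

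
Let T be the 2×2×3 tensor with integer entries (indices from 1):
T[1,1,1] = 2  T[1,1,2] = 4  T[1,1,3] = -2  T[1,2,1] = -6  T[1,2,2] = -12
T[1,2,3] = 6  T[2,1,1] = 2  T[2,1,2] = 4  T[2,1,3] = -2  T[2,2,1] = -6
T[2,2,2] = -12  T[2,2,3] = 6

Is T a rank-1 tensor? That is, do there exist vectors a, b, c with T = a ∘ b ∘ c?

Yes

If T = a ∘ b ∘ c then every fibre of T is a multiple of the corresponding factor, so read the factors off the fibres through the nonzero entry T[1,1,1] = 2.
The mode-1 fibre T[:,1,1] = [2, 2] gives a = (1, 1) (primitive direction); the mode-2 fibre T[1,:,1] = [2, -6] gives b = (1, -3); then c[k] = T[1,1,k] / (a[1]·b[1]) = [2, 4, -2] / 1 = (2, 4, -2).
Expanding (1, 1) ∘ (1, -3) ∘ (2, 4, -2) reproduces all 12 entries of T, so T = (1, 1) ∘ (1, -3) ∘ (2, 4, -2) and rank(T) ≤ 1.
Equivalently every frontal slice T[:,:,k] is c[k] times the rank-1 matrix (1, 1) ∘ (1, -3). So T has rank 1 (it is nonzero).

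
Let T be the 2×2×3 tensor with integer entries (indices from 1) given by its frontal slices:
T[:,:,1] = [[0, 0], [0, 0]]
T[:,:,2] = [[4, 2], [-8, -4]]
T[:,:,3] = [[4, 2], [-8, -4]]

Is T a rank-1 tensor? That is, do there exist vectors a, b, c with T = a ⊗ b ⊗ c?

Yes

If T = a ⊗ b ⊗ c then every fibre of T is a multiple of the corresponding factor, so read the factors off the fibres through the nonzero entry T[1,1,2] = 4.
The mode-1 fibre T[:,1,2] = [4, -8] gives a = [1, -2] (primitive direction); the mode-2 fibre T[1,:,2] = [4, 2] gives b = [2, 1]; then c[k] = T[1,1,k] / (a[1]·b[1]) = [0, 4, 4] / 2 = [0, 2, 2].
Expanding [1, -2] ⊗ [2, 1] ⊗ [0, 2, 2] reproduces all 12 entries of T, so T = [1, -2] ⊗ [2, 1] ⊗ [0, 2, 2] and rank(T) ≤ 1.
Equivalently every frontal slice T[:,:,k] is c[k] times the rank-1 matrix [1, -2] ⊗ [2, 1]. So T has rank 1 (it is nonzero).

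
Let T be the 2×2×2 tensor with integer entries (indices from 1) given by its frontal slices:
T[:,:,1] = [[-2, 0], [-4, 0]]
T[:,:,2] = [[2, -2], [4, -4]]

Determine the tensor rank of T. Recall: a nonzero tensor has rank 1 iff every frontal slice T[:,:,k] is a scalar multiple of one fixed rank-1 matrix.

Lower bound: the mode-2 unfolding of T (rows indexed by j, columns by (i,k) = (1,1), (1,2), (2,1), (2,2)) is [[-2, 2, -4, 4], [0, -2, 0, -4]].
There the 2×2 minor on rows j ∈ {1, 2}, columns (i,k) ∈ {(1,1), (1,2)} is det [[-2, 2], [0, -2]] = 4 ≠ 0, so this unfolding has rank ≥ 2; CP rank is at least every unfolding rank, so rank(T) ≥ 2. (Flattening ranks never certify an upper bound on CP rank; for that we must actually write T with 2 rank-1 terms.)
Upper bound — finding two terms. Every mode-1 slice of T is a multiple of one matrix: T[i,:,:] = a[i]·M with a = [1, 2] and M = [[-2, 2], [0, -2]] (rows indexed by j, columns by k). So it suffices to write M as a sum of two rank-1 matrices.
Splitting M by its rows (j = 1, 2), M = [1, 0][-2, 2]ᵀ + [0, 1][0, -2]ᵀ.
Hence T = [1, 2] ⊗ [1, 0] ⊗ [-2, 2] + [1, 2] ⊗ [0, 1] ⊗ [0, -2], so rank(T) ≤ 2.
These bounds meet, so rank(T) = 2.

2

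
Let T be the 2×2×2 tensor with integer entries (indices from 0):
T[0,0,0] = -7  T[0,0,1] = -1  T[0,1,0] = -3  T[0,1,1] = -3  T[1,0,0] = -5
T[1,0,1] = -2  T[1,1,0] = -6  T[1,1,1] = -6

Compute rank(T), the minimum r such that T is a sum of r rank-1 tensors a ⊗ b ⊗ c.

2

Lower bound: in the mode-1 unfolding of T (rows indexed by i, columns by (j,k)) the 2×2 minor on rows i ∈ {0, 1}, columns (j,k) ∈ {(0,0), (0,1)} is det [[-7, -1], [-5, -2]] = 9 ≠ 0, so that unfolding has rank ≥ 2 and hence rank(T) ≥ 2 (CP rank is at least every unfolding rank, though it can be larger).
Upper bound: with S_k = T[:,:,k], the two rank-1 terms a₁b₁ᵀ, a₂b₂ᵀ are the rank-1 members of the pencil x·S₀ + y·S₁.
det(x·S₀ + y·S₁) is 27·x² + 27·xy = 27·(x + y)(x), vanishing at (x:y) = (1:-1) and (0:1).
M₁ = S₀ − S₁ = [[-6, 0], [-3, 0]] = (-3)·[2, 1][1, 0]ᵀ and M₂ = S₁ = [[-1, -3], [-2, -6]] = −[1, 2][1, 3]ᵀ, so take a₁ = [2, 1], b₁ = [1, 0], a₂ = [1, 2], b₂ = [1, 3].
Each slice is an integer combination of E₁ = a₁b₁ᵀ and E₂ = a₂b₂ᵀ: S₀ = −3·E₁ − E₂, S₁ = −E₂; reading off coefficients, c₁ = [-3, 0] and c₂ = [-1, -1].
Hence T = [2, 1] ⊗ [1, 0] ⊗ [-3, 0] + [1, 2] ⊗ [1, 3] ⊗ [-1, -1], so rank(T) ≤ 2.
These bounds meet, so rank(T) = 2.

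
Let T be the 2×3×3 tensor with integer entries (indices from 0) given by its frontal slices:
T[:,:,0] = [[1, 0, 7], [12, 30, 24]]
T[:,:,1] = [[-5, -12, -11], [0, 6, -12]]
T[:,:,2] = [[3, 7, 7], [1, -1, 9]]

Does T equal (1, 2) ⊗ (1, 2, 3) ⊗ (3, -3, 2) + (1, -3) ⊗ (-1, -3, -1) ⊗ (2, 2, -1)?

Yes

Reconstruct entrywise from the claimed factors. For example, T[0,2,0] = 7 and Σₗ aₗ[0]bₗ[2]cₗ[0] = (1)·(3)·(3) + (1)·(-1)·(2) = 7; checking all 18 entries, every one matches. The claim holds.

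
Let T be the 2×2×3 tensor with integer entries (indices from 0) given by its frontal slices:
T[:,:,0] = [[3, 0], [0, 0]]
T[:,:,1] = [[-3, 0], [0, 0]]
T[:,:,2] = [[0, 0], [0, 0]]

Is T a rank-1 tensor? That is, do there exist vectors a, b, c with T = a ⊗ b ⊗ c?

If T = a ⊗ b ⊗ c then every fibre of T is a multiple of the corresponding factor, so read the factors off the fibres through the nonzero entry T[0,0,0] = 3.
The mode-1 fibre T[:,0,0] = [3, 0] gives a = [1, 0] (primitive direction); the mode-2 fibre T[0,:,0] = [3, 0] gives b = [1, 0]; then c[k] = T[0,0,k] / (a[0]·b[0]) = [3, -3, 0] / 1 = [3, -3, 0].
Expanding [1, 0] ⊗ [1, 0] ⊗ [3, -3, 0] reproduces all 12 entries of T, so T = [1, 0] ⊗ [1, 0] ⊗ [3, -3, 0] and rank(T) ≤ 1.
Equivalently every frontal slice T[:,:,k] is c[k] times the rank-1 matrix [1, 0] ⊗ [1, 0]. So T has rank 1 (it is nonzero).

Yes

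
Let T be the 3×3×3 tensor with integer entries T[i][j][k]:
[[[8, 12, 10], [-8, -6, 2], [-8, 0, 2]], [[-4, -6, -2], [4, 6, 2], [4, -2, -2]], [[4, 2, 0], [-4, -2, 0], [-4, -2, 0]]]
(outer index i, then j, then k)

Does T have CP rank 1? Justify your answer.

No

The mode-2 unfolding of T (rows indexed by j, columns by (i,k) = (0,0), (0,1), (0,2), (1,0), (1,1), (1,2), (2,0), (2,1), (2,2)) is [[8, 12, 10, -4, -6, -2, 4, 2, 0], [-8, -6, 2, 4, 6, 2, -4, -2, 0], [-8, 0, 2, 4, -2, -2, -4, -2, 0]].
There the 3×3 minor on rows j ∈ {0, 1, 2}, columns (i,k) ∈ {(0,0), (0,1), (0,2)} is det [[8, 12, 10], [-8, -6, 2], [-8, 0, 2]] = -576 ≠ 0, so this unfolding has rank ≥ 3; CP rank is at least every unfolding rank, so rank(T) ≥ 3.
In particular rank(T) ≥ 3 > 1, so T is not rank-1.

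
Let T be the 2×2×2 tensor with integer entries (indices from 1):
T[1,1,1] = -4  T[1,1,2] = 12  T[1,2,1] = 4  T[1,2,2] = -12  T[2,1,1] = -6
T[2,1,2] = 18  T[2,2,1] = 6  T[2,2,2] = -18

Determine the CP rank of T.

1

Lower bound: T ≠ 0 (e.g. T[1,1,1] = -4), so rank(T) ≥ 1.
Upper bound: the mode-1 fibre T[:,1,1] = [-4, -6] gives a = [2, 3] (primitive direction); the mode-2 fibre T[1,:,1] = [-4, 4] gives b = [1, -1]; then c[k] = T[1,1,k] / (a[1]·b[1]) = [-4, 12] / 2 = [-2, 6].
Expanding [2, 3] ⊗ [1, -1] ⊗ [-2, 6] reproduces all 8 entries of T, so T = [2, 3] ⊗ [1, -1] ⊗ [-2, 6] and rank(T) ≤ 1.
These bounds meet, so rank(T) = 1.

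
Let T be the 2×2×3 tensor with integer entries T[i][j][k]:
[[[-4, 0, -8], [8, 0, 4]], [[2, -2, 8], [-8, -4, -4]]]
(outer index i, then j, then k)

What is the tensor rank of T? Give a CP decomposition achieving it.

rank(T) = 3

Lower bound: in the mode-3 unfolding of T (rows indexed by k, columns by (i,j)) the 3×3 minor on rows k ∈ {0, 1, 2}, columns (i,j) ∈ {(0,0), (0,1), (1,0)} is det [[-4, 8, 2], [0, 0, -2], [-8, 4, 8]] = 96 ≠ 0, so that unfolding has rank ≥ 3 and hence rank(T) ≥ 3 (CP rank is at least every unfolding rank, though it can be larger).
Upper bound: T is a sum of 3 rank-1 terms, T = (0, 1) ⊗ (1, 2) ⊗ (2, -2, 0) + (1, -2) ⊗ (1, 1) ⊗ (4, 0, 0) + (1, -1) ⊗ (2, -1) ⊗ (-4, 0, -4) (one valid choice — decompositions are not unique — normalised so each a, b is primitive with positive first nonzero entry; check it by expanding all entries), so rank(T) ≤ 3.
These bounds meet, so rank(T) = 3.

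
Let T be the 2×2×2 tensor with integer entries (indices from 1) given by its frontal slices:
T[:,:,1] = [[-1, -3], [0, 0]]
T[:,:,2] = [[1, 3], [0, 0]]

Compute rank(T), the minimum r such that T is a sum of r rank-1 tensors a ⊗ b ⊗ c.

1

Lower bound: T ≠ 0 (e.g. T[1,1,1] = -1), so rank(T) ≥ 1.
Upper bound: if T = a ⊗ b ⊗ c then every fibre of T is a multiple of the corresponding factor, so read the factors off the fibres through the nonzero entry T[1,1,1] = -1.
The mode-1 fibre T[:,1,1] = [-1, 0] gives a = [1, 0] (primitive direction); the mode-2 fibre T[1,:,1] = [-1, -3] gives b = [1, 3]; then c[k] = T[1,1,k] / (a[1]·b[1]) = [-1, 1] / 1 = [-1, 1].
Expanding [1, 0] ⊗ [1, 3] ⊗ [-1, 1] reproduces all 8 entries of T, so T = [1, 0] ⊗ [1, 3] ⊗ [-1, 1] and rank(T) ≤ 1.
These bounds meet, so rank(T) = 1.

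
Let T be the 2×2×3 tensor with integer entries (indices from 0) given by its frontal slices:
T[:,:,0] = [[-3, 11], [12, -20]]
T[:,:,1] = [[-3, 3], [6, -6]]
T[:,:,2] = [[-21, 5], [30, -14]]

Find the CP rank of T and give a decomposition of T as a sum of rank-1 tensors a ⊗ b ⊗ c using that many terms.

rank(T) = 2

Lower bound: the mode-3 unfolding of T (rows indexed by k, columns by (i,j) = (0,0), (0,1), (1,0), (1,1)) is [[-3, 11, 12, -20], [-3, 3, 6, -6], [-21, 5, 30, -14]].
There the 2×2 minor on rows k ∈ {0, 1}, columns (i,j) ∈ {(0,0), (0,1)} is det [[-3, 11], [-3, 3]] = 24 ≠ 0, so this unfolding has rank ≥ 2; CP rank is at least every unfolding rank, so rank(T) ≥ 2. (This is only a lower bound: in general the CP rank may exceed every unfolding rank, so we still need to exhibit 2 rank-1 terms summing to T.)
Upper bound — finding two terms. Write S_k = T[:,:,k] for the frontal slices: S₀ = [[-3, 11], [12, -20]], S₁ = [[-3, 3], [6, -6]], S₂ = [[-21, 5], [30, -14]].
If T = a₁ ⊗ b₁ ⊗ c₁ + a₂ ⊗ b₂ ⊗ c₂ then each S_k = c₁[k]·a₁b₁ᵀ + c₂[k]·a₂b₂ᵀ. S₀ and S₁ are linearly independent, so a₁b₁ᵀ and a₂b₂ᵀ must span the same plane of matrices: they are the rank-1 matrices of the form x·S₀ + y·S₁.
det(x·S₀ + y·S₁) is −72·x² − 24·xy = (-24)·(3·x + y)(x), vanishing at (x:y) = (1:-3) and (0:1).
M₁ = S₀ − 3·S₁ = [[6, 2], [-6, -2]] = 2·[1, -1][3, 1]ᵀ and M₂ = S₁ = [[-3, 3], [6, -6]] = (-3)·[1, -2][1, -1]ᵀ, so take a₁ = [1, -1], b₁ = [3, 1], a₂ = [1, -2], b₂ = [1, -1].
Each slice is an integer combination of E₁ = a₁b₁ᵀ and E₂ = a₂b₂ᵀ: S₀ = 2·E₁ − 9·E₂, S₁ = −3·E₂, S₂ = −4·E₁ − 9·E₂; reading off coefficients, c₁ = [2, 0, -4] and c₂ = [-9, -3, -9].
Hence T = [1, -1] ⊗ [3, 1] ⊗ [2, 0, -4] + [1, -2] ⊗ [1, -1] ⊗ [-9, -3, -9], so rank(T) ≤ 2.
These bounds meet, so rank(T) = 2.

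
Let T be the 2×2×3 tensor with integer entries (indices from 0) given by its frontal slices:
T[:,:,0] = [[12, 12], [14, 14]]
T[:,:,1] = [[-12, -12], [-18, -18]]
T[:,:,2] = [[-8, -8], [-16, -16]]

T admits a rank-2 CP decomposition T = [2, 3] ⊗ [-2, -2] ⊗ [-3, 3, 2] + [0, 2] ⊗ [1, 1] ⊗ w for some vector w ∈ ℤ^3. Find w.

Subtract the known terms from T to get the rank-1 residual R = [0, 2] ⊗ [1, 1] ⊗ w, so R[i,j,k] = a[i]·b[j]·w[k]. Pick indices with nonzero a[1]·b[0] = (2)·(1) = 2. Only the fibre through (1,0,·) is needed: R[1,0,:] = T[1,0,:] − Σₗ aₗ[1]bₗ[0]cₗ = [14, -18, -16] − (3)·(-2)·[-3, 3, 2] = [-4, 0, -4]. Then w[k] = R[1,0,k] / 2 for each k, giving w = [-4, 0, -4] / 2 = [-2, 0, -2].

w = [-2, 0, -2]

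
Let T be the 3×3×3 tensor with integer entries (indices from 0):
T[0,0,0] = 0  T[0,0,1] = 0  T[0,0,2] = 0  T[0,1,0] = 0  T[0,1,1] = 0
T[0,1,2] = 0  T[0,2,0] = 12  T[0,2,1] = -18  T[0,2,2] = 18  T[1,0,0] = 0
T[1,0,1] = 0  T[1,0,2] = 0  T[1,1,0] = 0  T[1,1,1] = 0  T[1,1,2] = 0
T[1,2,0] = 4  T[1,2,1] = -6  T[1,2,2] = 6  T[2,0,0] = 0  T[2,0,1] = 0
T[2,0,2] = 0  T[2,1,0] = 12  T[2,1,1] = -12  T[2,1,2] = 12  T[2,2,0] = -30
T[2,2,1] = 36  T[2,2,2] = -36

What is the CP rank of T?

Lower bound: in the mode-3 unfolding of T (rows indexed by k, columns by (i,j)) the 2×2 minor on rows k ∈ {0, 1}, columns (i,j) ∈ {(0,2), (2,1)} is det [[12, 12], [-18, -12]] = 72 ≠ 0, so that unfolding has rank ≥ 2 and hence rank(T) ≥ 2 (CP rank is at least every unfolding rank, though it can be larger).
Upper bound: with S_k = T[:,:,k], the two rank-1 terms a₁b₁ᵀ, a₂b₂ᵀ are the rank-1 members of the pencil x·S₀ + y·S₁.
The 2×2 minor of x·S₀ + y·S₁ on rows {0,2}, columns {1,2} is −144·x² + 360·xy − 216·y² = (-72)·(2·x − 3·y)(x − y), vanishing at (x:y) = (3:2) and (1:1).
M₁ = 3·S₀ + 2·S₁ = [[0, 0, 0], [0, 0, 0], [0, 12, -18]] = 6·[0, 0, 1][0, 2, -3]ᵀ and M₂ = S₀ + S₁ = [[0, 0, -6], [0, 0, -2], [0, 0, 6]] = (-2)·[3, 1, -3][0, 0, 1]ᵀ, so take a₁ = [0, 0, 1], b₁ = [0, 2, -3], a₂ = [3, 1, -3], b₂ = [0, 0, 1].
Each slice is an integer combination of E₁ = a₁b₁ᵀ and E₂ = a₂b₂ᵀ: S₀ = 6·E₁ + 4·E₂, S₁ = −6·E₁ − 6·E₂, S₂ = 6·E₁ + 6·E₂; reading off coefficients, c₁ = [6, -6, 6] and c₂ = [4, -6, 6].
Hence T = [0, 0, 1] ⊗ [0, 2, -3] ⊗ [6, -6, 6] + [3, 1, -3] ⊗ [0, 0, 1] ⊗ [4, -6, 6], so rank(T) ≤ 2.
These bounds meet, so rank(T) = 2.

2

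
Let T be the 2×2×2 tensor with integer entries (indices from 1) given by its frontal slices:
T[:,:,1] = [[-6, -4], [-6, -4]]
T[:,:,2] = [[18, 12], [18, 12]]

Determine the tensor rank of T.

Lower bound: T ≠ 0 (e.g. T[1,1,1] = -6), so rank(T) ≥ 1.
Upper bound: if T = a (x) b (x) c then every fibre of T is a multiple of the corresponding factor, so read the factors off the fibres through the nonzero entry T[1,1,1] = -6.
The mode-1 fibre T[:,1,1] = [-6, -6] gives a = [1, 1] (primitive direction); the mode-2 fibre T[1,:,1] = [-6, -4] gives b = [3, 2]; then c[k] = T[1,1,k] / (a[1]·b[1]) = [-6, 18] / 3 = [-2, 6].
Expanding [1, 1] (x) [3, 2] (x) [-2, 6] reproduces all 8 entries of T, so T = [1, 1] (x) [3, 2] (x) [-2, 6] and rank(T) ≤ 1.
These bounds meet, so rank(T) = 1.
Check entry T[2,1,2] = 18: (1)·(3)·(6) = 18.

1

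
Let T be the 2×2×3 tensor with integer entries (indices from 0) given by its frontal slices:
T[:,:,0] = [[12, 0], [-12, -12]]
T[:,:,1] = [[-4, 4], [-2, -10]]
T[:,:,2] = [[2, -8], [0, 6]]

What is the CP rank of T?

3

Lower bound: the mode-3 unfolding of T (rows indexed by k, columns by (i,j) = (0,0), (0,1), (1,0), (1,1)) is [[12, 0, -12, -12], [-4, 4, -2, -10], [2, -8, 0, 6]].
There the 3×3 minor on rows k ∈ {0, 1, 2}, columns (i,j) ∈ {(0,0), (0,1), (1,0)} is det [[12, 0, -12], [-4, 4, -2], [2, -8, 0]] = -480 ≠ 0, so this unfolding has rank ≥ 3; CP rank is at least every unfolding rank, so rank(T) ≥ 3. (Flattening ranks never certify an upper bound on CP rank; for that we must actually write T with 3 rank-1 terms.)
Upper bound: T is a sum of 3 rank-1 terms, T = (0, 1) ⊗ (1, 2) ⊗ (-4, -4, 0) + (1, -1) ⊗ (1, 2) ⊗ (4, 0, -2) + (2, -1) ⊗ (1, -1) ⊗ (4, -2, 2) (one valid choice — decompositions are not unique — normalised so each a, b is primitive with positive first nonzero entry; check it by expanding all entries), so rank(T) ≤ 3.
These bounds meet, so rank(T) = 3.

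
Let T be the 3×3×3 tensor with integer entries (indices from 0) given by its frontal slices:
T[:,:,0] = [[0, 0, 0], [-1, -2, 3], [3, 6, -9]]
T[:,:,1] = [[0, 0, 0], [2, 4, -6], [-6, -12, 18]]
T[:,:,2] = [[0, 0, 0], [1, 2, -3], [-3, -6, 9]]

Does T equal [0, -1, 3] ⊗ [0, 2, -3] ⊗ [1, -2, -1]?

Reconstruct entry (1,0,0) from the claimed factors: Σₗ aₗ[1]bₗ[0]cₗ[0] = (-1)·(0)·(1) = 0, but T[1,0,0] = -1. The claim is false.

No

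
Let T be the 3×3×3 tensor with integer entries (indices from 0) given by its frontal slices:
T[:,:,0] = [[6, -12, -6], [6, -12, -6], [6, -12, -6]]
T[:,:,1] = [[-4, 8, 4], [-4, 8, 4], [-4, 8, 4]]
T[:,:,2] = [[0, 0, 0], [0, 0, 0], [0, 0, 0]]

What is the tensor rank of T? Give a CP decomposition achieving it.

rank(T) = 1

Lower bound: T ≠ 0 (e.g. T[0,0,0] = 6), so rank(T) ≥ 1.
Upper bound: if T = a ⊗ b ⊗ c then every fibre of T is a multiple of the corresponding factor, so read the factors off the fibres through the nonzero entry T[0,0,0] = 6.
The mode-1 fibre T[:,0,0] = [6, 6, 6] gives a = [1, 1, 1] (primitive direction); the mode-2 fibre T[0,:,0] = [6, -12, -6] gives b = [1, -2, -1]; then c[k] = T[0,0,k] / (a[0]·b[0]) = [6, -4, 0] / 1 = [6, -4, 0].
Expanding [1, 1, 1] ⊗ [1, -2, -1] ⊗ [6, -4, 0] reproduces all 27 entries of T, so T = [1, 1, 1] ⊗ [1, -2, -1] ⊗ [6, -4, 0] and rank(T) ≤ 1.
These bounds meet, so rank(T) = 1.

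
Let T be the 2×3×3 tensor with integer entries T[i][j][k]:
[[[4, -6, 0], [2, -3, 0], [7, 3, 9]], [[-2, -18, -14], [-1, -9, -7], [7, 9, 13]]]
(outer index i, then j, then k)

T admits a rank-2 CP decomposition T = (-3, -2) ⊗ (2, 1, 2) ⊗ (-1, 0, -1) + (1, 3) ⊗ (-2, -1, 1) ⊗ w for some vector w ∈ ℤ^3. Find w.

Subtract the known terms from T to get the rank-1 residual R = (1, 3) ⊗ (-2, -1, 1) ⊗ w, so R[i,j,k] = a[i]·b[j]·w[k]. Pick indices with nonzero a[0]·b[0] = (1)·(-2) = -2. Only the fibre through (0,0,·) is needed: R[0,0,:] = T[0,0,:] − Σₗ aₗ[0]bₗ[0]cₗ = [4, -6, 0] − (-3)·(2)·(-1, 0, -1) = [-2, -6, -6]. Then w[k] = R[0,0,k] / -2 for each k, giving w = [-2, -6, -6] / -2 = (1, 3, 3).

w = (1, 3, 3)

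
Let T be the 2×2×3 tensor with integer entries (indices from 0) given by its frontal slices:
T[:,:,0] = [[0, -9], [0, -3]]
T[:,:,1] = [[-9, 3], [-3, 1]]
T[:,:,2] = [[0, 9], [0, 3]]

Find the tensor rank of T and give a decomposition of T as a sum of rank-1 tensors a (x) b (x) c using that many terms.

rank(T) = 2

Lower bound: the mode-3 unfolding of T (rows indexed by k, columns by (i,j) = (0,0), (0,1), (1,0), (1,1)) is [[0, -9, 0, -3], [-9, 3, -3, 1], [0, 9, 0, 3]].
There the 2×2 minor on rows k ∈ {0, 1}, columns (i,j) ∈ {(0,0), (0,1)} is det [[0, -9], [-9, 3]] = -81 ≠ 0, so this unfolding has rank ≥ 2; CP rank is at least every unfolding rank, so rank(T) ≥ 2. (Unfolding ranks only ever bound the CP rank from below — rank(T) can be strictly larger than all of them — so the matching upper bound has to come from an explicit 2-term decomposition.)
Upper bound — finding two terms. Every mode-1 slice of T is a multiple of one matrix: T[i,:,:] = a[i]·M with a = (3, 1) and M = [[0, -3, 0], [-3, 1, 3]] (rows indexed by j, columns by k). So it suffices to write M as a sum of two rank-1 matrices.
Splitting M by its rows (j = 0, 1), M = (1, 0)(0, -3, 0)ᵀ + (0, 1)(-3, 1, 3)ᵀ.
Hence T = (3, 1) (x) (1, 0) (x) (0, -3, 0) + (3, 1) (x) (0, 1) (x) (-3, 1, 3), so rank(T) ≤ 2.
These bounds meet, so rank(T) = 2.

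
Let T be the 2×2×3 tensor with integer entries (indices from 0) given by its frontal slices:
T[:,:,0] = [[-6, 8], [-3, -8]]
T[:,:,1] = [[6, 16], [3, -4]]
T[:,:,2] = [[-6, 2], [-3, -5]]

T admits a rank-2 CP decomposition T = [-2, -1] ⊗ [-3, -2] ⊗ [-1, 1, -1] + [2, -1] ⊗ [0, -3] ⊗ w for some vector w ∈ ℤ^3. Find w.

w = [-2, -2, -1]

Subtract the known terms from T to get the rank-1 residual R = [2, -1] ⊗ [0, -3] ⊗ w, so R[i,j,k] = a[i]·b[j]·w[k]. Pick indices with nonzero a[0]·b[1] = (2)·(-3) = -6. Only the fibre through (0,1,·) is needed: R[0,1,:] = T[0,1,:] − Σₗ aₗ[0]bₗ[1]cₗ = [8, 16, 2] − (-2)·(-2)·[-1, 1, -1] = [12, 12, 6]. Then w[k] = R[0,1,k] / -6 for each k, giving w = [12, 12, 6] / -6 = [-2, -2, -1].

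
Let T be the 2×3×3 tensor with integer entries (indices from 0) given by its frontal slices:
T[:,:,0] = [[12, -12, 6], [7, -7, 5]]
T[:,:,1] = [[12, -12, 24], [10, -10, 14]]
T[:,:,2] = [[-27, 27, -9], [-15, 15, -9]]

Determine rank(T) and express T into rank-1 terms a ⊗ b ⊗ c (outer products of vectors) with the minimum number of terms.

rank(T) = 2

Lower bound: the mode-1 unfolding of T (rows indexed by i, columns by (j,k) = (0,0), (0,1), (0,2), (1,0), (1,1), (1,2), (2,0), (2,1), (2,2)) is [[12, 12, -27, -12, -12, 27, 6, 24, -9], [7, 10, -15, -7, -10, 15, 5, 14, -9]].
There the 2×2 minor on rows i ∈ {0, 1}, columns (j,k) ∈ {(0,0), (0,1)} is det [[12, 12], [7, 10]] = 36 ≠ 0, so this unfolding has rank ≥ 2; CP rank is at least every unfolding rank, so rank(T) ≥ 2. (Unfolding ranks only ever bound the CP rank from below — rank(T) can be strictly larger than all of them — so the matching upper bound has to come from an explicit 2-term decomposition.)
Upper bound — finding two terms. Write S_k = T[:,:,k] for the frontal slices: S₀ = [[12, -12, 6], [7, -7, 5]], S₁ = [[12, -12, 24], [10, -10, 14]], S₂ = [[-27, 27, -9], [-15, 15, -9]].
If T = a₁ ⊗ b₁ ⊗ c₁ + a₂ ⊗ b₂ ⊗ c₂ then each S_k = c₁[k]·a₁b₁ᵀ + c₂[k]·a₂b₂ᵀ. S₀ and S₁ are linearly independent, so a₁b₁ᵀ and a₂b₂ᵀ must span the same plane of matrices: they are the rank-1 matrices of the form x·S₀ + y·S₁.
The 2×2 minor of x·S₀ + y·S₁ on rows {0,1}, columns {0,2} is 18·x² − 72·y² = 18·(x − 2·y)(x + 2·y), vanishing at (x:y) = (2:1) and (2:-1).
M₁ = 2·S₀ + S₁ = [[36, -36, 36], [24, -24, 24]] = 12·(3, 2)(1, -1, 1)ᵀ and M₂ = 2·S₀ − S₁ = [[12, -12, -12], [4, -4, -4]] = 4·(3, 1)(1, -1, -1)ᵀ, so take a₁ = (3, 2), b₁ = (1, -1, 1), a₂ = (3, 1), b₂ = (1, -1, -1).
Each slice is an integer combination of E₁ = a₁b₁ᵀ and E₂ = a₂b₂ᵀ: S₀ = 3·E₁ + E₂, S₁ = 6·E₁ − 2·E₂, S₂ = −6·E₁ − 3·E₂; reading off coefficients, c₁ = (3, 6, -6) and c₂ = (1, -2, -3).
Hence T = (3, 2) ⊗ (1, -1, 1) ⊗ (3, 6, -6) + (3, 1) ⊗ (1, -1, -1) ⊗ (1, -2, -3), so rank(T) ≤ 2.
These bounds meet, so rank(T) = 2.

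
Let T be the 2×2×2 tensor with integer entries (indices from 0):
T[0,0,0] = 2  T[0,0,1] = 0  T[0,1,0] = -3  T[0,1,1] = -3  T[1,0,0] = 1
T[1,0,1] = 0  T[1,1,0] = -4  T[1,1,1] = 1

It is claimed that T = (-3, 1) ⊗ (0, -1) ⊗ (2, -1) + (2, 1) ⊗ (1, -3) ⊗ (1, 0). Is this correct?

Reconstruct entry (0,1,0) from the claimed factors: Σₗ aₗ[0]bₗ[1]cₗ[0] = (-3)·(-1)·(2) + (2)·(-3)·(1) = 0, but T[0,1,0] = -3. The claim is false.

No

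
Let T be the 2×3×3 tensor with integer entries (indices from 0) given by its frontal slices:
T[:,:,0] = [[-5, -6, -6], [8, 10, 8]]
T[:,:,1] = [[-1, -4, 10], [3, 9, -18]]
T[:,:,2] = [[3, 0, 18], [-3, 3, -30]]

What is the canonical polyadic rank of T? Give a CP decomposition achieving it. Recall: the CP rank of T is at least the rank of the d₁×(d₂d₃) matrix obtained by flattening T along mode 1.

rank(T) = 2

Lower bound: the mode-3 unfolding of T (rows indexed by k, columns by (i,j) = (0,0), (0,1), (0,2), (1,0), (1,1), (1,2)) is [[-5, -6, -6, 8, 10, 8], [-1, -4, 10, 3, 9, -18], [3, 0, 18, -3, 3, -30]].
There the 2×2 minor on rows k ∈ {0, 1}, columns (i,j) ∈ {(0,0), (0,1)} is det [[-5, -6], [-1, -4]] = 14 ≠ 0, so this unfolding has rank ≥ 2; CP rank is at least every unfolding rank, so rank(T) ≥ 2. (This is only a lower bound: in general the CP rank may exceed every unfolding rank, so we still need to exhibit 2 rank-1 terms summing to T.)
Upper bound — finding two terms. Write S_k = T[:,:,k] for the frontal slices: S₀ = [[-5, -6, -6], [8, 10, 8]], S₁ = [[-1, -4, 10], [3, 9, -18]], S₂ = [[3, 0, 18], [-3, 3, -30]].
If T = a₁ ⊗ b₁ ⊗ c₁ + a₂ ⊗ b₂ ⊗ c₂ then each S_k = c₁[k]·a₁b₁ᵀ + c₂[k]·a₂b₂ᵀ. S₀ and S₁ are linearly independent, so a₁b₁ᵀ and a₂b₂ᵀ must span the same plane of matrices: they are the rank-1 matrices of the form x·S₀ + y·S₁.
The 2×2 minor of x·S₀ + y·S₁ on rows {0,1}, columns {0,1} is −2·x² − 5·xy + 3·y² = −(x + 3·y)(2·x − y), vanishing at (x:y) = (3:-1) and (1:2).
M₁ = 3·S₀ − S₁ = [[-14, -14, -28], [21, 21, 42]] = (-7)·[2, -3][1, 1, 2]ᵀ and M₂ = S₀ + 2·S₁ = [[-7, -14, 14], [14, 28, -28]] = (-7)·[1, -2][1, 2, -2]ᵀ, so take a₁ = [2, -3], b₁ = [1, 1, 2], a₂ = [1, -2], b₂ = [1, 2, -2].
Each slice is an integer combination of E₁ = a₁b₁ᵀ and E₂ = a₂b₂ᵀ: S₀ = −2·E₁ − E₂, S₁ = E₁ − 3·E₂, S₂ = 3·E₁ − 3·E₂; reading off coefficients, c₁ = [-2, 1, 3] and c₂ = [-1, -3, -3].
Hence T = [2, -3] ⊗ [1, 1, 2] ⊗ [-2, 1, 3] + [1, -2] ⊗ [1, 2, -2] ⊗ [-1, -3, -3], so rank(T) ≤ 2.
These bounds meet, so rank(T) = 2.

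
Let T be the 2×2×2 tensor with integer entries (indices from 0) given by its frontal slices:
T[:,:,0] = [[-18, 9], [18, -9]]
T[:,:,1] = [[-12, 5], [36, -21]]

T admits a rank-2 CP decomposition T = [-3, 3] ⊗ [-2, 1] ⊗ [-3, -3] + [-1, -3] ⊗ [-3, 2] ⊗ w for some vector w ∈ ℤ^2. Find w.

Subtract the known terms from T to get the rank-1 residual R = [-1, -3] ⊗ [-3, 2] ⊗ w, so R[i,j,k] = a[i]·b[j]·w[k]. Pick indices with nonzero a[0]·b[0] = (-1)·(-3) = 3. Only the fibre through (0,0,·) is needed: R[0,0,:] = T[0,0,:] − Σₗ aₗ[0]bₗ[0]cₗ = [-18, -12] − (-3)·(-2)·[-3, -3] = [0, 6]. Then w[k] = R[0,0,k] / 3 for each k, giving w = [0, 6] / 3 = [0, 2].

w = [0, 2]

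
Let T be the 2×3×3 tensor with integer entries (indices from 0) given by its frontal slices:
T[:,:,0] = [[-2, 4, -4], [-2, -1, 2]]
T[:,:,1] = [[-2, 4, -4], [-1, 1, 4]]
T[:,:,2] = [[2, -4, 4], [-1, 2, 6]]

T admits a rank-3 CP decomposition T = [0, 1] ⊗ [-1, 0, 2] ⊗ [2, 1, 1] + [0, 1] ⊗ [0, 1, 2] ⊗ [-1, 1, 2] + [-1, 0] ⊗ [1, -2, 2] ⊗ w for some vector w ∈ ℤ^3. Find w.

w = [2, 2, -2]

Subtract the known terms from T to get the rank-1 residual R = [-1, 0] ⊗ [1, -2, 2] ⊗ w, so R[i,j,k] = a[i]·b[j]·w[k]. Pick indices with nonzero a[0]·b[0] = (-1)·(1) = -1. Only the fibre through (0,0,·) is needed: R[0,0,:] = T[0,0,:] − Σₗ aₗ[0]bₗ[0]cₗ = [-2, -2, 2] − (0)·(-1)·[2, 1, 1] − (0)·(0)·[-1, 1, 2] = [-2, -2, 2]. Then w[k] = R[0,0,k] / -1 for each k, giving w = [-2, -2, 2] / -1 = [2, 2, -2].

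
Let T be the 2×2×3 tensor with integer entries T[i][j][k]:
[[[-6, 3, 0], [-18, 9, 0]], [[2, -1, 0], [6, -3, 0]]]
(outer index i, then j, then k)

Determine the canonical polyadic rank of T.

1

Lower bound: T ≠ 0 (e.g. T[0,0,0] = -6), so rank(T) ≥ 1.
Upper bound: if T = a ∘ b ∘ c then every fibre of T is a multiple of the corresponding factor, so read the factors off the fibres through the nonzero entry T[0,0,0] = -6.
The mode-1 fibre T[:,0,0] = [-6, 2] gives a = [3, -1] (primitive direction); the mode-2 fibre T[0,:,0] = [-6, -18] gives b = [1, 3]; then c[k] = T[0,0,k] / (a[0]·b[0]) = [-6, 3, 0] / 3 = [-2, 1, 0].
Expanding [3, -1] ∘ [1, 3] ∘ [-2, 1, 0] reproduces all 12 entries of T, so T = [3, -1] ∘ [1, 3] ∘ [-2, 1, 0] and rank(T) ≤ 1.
These bounds meet, so rank(T) = 1.
Check entry T[0,0,0] = -6: (3)·(1)·(-2) = -6.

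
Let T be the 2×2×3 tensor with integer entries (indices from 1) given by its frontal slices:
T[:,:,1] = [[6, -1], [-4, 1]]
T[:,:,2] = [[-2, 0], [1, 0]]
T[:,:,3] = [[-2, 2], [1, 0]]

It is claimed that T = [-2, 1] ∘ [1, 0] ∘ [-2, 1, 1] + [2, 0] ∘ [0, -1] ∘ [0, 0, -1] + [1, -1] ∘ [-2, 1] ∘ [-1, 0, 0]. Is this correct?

Reconstruct entrywise from the claimed factors. For example, T[1,2,3] = 2 and Σₗ aₗ[1]bₗ[2]cₗ[3] = (-2)·(0)·(1) + (2)·(-1)·(-1) + (1)·(1)·(0) = 2; checking all 12 entries, every one matches. The claim holds.

Yes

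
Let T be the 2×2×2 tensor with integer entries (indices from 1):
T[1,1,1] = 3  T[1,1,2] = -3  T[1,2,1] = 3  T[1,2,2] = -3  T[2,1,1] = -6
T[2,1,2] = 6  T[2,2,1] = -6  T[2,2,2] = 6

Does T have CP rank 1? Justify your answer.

If T = a ⊗ b ⊗ c then every fibre of T is a multiple of the corresponding factor, so read the factors off the fibres through the nonzero entry T[1,1,1] = 3.
The mode-1 fibre T[:,1,1] = [3, -6] gives a = [1, -2] (primitive direction); the mode-2 fibre T[1,:,1] = [3, 3] gives b = [1, 1]; then c[k] = T[1,1,k] / (a[1]·b[1]) = [3, -3] / 1 = [3, -3].
Expanding [1, -2] ⊗ [1, 1] ⊗ [3, -3] reproduces all 8 entries of T, so T = [1, -2] ⊗ [1, 1] ⊗ [3, -3] and rank(T) ≤ 1.
Equivalently every frontal slice T[:,:,k] is c[k] times the rank-1 matrix [1, -2] ⊗ [1, 1]. So T has rank 1 (it is nonzero).

Yes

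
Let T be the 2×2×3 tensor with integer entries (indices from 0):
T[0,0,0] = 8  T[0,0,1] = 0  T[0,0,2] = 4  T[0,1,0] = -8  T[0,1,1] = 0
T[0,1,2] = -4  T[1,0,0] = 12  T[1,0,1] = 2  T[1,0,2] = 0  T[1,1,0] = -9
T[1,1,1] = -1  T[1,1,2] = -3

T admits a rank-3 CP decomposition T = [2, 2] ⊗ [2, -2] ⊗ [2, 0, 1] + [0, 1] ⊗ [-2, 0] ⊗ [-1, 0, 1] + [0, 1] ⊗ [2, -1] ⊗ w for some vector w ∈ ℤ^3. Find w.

Subtract the known terms from T to get the rank-1 residual R = [0, 1] ⊗ [2, -1] ⊗ w, so R[i,j,k] = a[i]·b[j]·w[k]. Pick indices with nonzero a[1]·b[0] = (1)·(2) = 2. Only the fibre through (1,0,·) is needed: R[1,0,:] = T[1,0,:] − Σₗ aₗ[1]bₗ[0]cₗ = [12, 2, 0] − (2)·(2)·[2, 0, 1] − (1)·(-2)·[-1, 0, 1] = [2, 2, -2]. Then w[k] = R[1,0,k] / 2 for each k, giving w = [2, 2, -2] / 2 = [1, 1, -1].

w = [1, 1, -1]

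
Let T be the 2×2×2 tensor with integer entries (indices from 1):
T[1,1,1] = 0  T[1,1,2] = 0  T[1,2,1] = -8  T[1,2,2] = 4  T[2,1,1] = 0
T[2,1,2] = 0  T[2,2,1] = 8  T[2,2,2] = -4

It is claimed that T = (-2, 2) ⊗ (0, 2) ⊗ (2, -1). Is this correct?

Reconstruct entrywise from the claimed factors. For example, T[2,2,2] = -4 and Σₗ aₗ[2]bₗ[2]cₗ[2] = (2)·(2)·(-1) = -4; checking all 8 entries, every one matches. The claim holds.

Yes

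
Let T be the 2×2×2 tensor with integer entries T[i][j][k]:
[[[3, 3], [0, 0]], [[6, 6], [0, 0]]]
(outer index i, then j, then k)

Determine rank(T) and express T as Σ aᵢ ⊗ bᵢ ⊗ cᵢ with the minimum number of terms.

Lower bound: T ≠ 0 (e.g. T[0,0,0] = 3), so rank(T) ≥ 1.
Upper bound: if T = a ⊗ b ⊗ c then every fibre of T is a multiple of the corresponding factor, so read the factors off the fibres through the nonzero entry T[0,0,0] = 3.
The mode-1 fibre T[:,0,0] = [3, 6] gives a = [1, 2] (primitive direction); the mode-2 fibre T[0,:,0] = [3, 0] gives b = [1, 0]; then c[k] = T[0,0,k] / (a[0]·b[0]) = [3, 3] / 1 = [3, 3].
Expanding [1, 2] ⊗ [1, 0] ⊗ [3, 3] reproduces all 8 entries of T, so T = [1, 2] ⊗ [1, 0] ⊗ [3, 3] and rank(T) ≤ 1.
These bounds meet, so rank(T) = 1.
Check entry T[1,1,0] = 0: (2)·(0)·(3) = 0.

rank(T) = 1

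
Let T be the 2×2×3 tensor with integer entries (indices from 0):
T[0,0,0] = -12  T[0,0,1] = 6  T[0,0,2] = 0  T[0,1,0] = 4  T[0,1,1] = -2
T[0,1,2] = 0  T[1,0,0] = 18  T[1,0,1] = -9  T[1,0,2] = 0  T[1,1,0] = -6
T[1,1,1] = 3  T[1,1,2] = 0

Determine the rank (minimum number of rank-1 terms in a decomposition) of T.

1

Lower bound: T ≠ 0 (e.g. T[0,0,0] = -12), so rank(T) ≥ 1.
Upper bound: if T = a ⊗ b ⊗ c then every fibre of T is a multiple of the corresponding factor, so read the factors off the fibres through the nonzero entry T[0,0,0] = -12.
The mode-1 fibre T[:,0,0] = [-12, 18] gives a = (2, -3) (primitive direction); the mode-2 fibre T[0,:,0] = [-12, 4] gives b = (3, -1); then c[k] = T[0,0,k] / (a[0]·b[0]) = [-12, 6, 0] / 6 = (-2, 1, 0).
Expanding (2, -3) ⊗ (3, -1) ⊗ (-2, 1, 0) reproduces all 12 entries of T, so T = (2, -3) ⊗ (3, -1) ⊗ (-2, 1, 0) and rank(T) ≤ 1.
These bounds meet, so rank(T) = 1.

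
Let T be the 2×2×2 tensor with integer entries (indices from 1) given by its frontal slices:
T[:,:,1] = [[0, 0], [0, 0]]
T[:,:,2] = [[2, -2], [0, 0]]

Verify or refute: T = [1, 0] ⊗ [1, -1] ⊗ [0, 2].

Reconstruct entrywise from the claimed factors. For example, T[1,1,2] = 2 and Σₗ aₗ[1]bₗ[1]cₗ[2] = (1)·(1)·(2) = 2; checking all 8 entries, every one matches. The claim holds.

Yes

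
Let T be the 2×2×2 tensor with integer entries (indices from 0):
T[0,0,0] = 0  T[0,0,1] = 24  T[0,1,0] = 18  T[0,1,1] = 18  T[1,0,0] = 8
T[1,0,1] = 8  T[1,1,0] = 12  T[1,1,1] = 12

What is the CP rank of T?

Lower bound: the mode-1 unfolding of T (rows indexed by i, columns by (j,k) = (0,0), (0,1), (1,0), (1,1)) is [[0, 24, 18, 18], [8, 8, 12, 12]].
There the 2×2 minor on rows i ∈ {0, 1}, columns (j,k) ∈ {(0,0), (0,1)} is det [[0, 24], [8, 8]] = -192 ≠ 0, so this unfolding has rank ≥ 2; CP rank is at least every unfolding rank, so rank(T) ≥ 2. (Flattening ranks never certify an upper bound on CP rank; for that we must actually write T with 2 rank-1 terms.)
Upper bound — finding two terms. Write S_k = T[:,:,k] for the frontal slices: S₀ = [[0, 18], [8, 12]], S₁ = [[24, 18], [8, 12]].
If T = a₁ ⊗ b₁ ⊗ c₁ + a₂ ⊗ b₂ ⊗ c₂ then each S_k = c₁[k]·a₁b₁ᵀ + c₂[k]·a₂b₂ᵀ. S₀ and S₁ are linearly independent, so a₁b₁ᵀ and a₂b₂ᵀ must span the same plane of matrices: they are the rank-1 matrices of the form x·S₀ + y·S₁.
det(x·S₀ + y·S₁) is −144·x² + 144·y² = (-144)·(x − y)(x + y), vanishing at (x:y) = (1:1) and (1:-1).
M₁ = S₀ + S₁ = [[24, 36], [16, 24]] = 4·[3, 2][2, 3]ᵀ and M₂ = S₀ − S₁ = [[-24, 0], [0, 0]] = (-24)·[1, 0][1, 0]ᵀ, so take a₁ = [3, 2], b₁ = [2, 3], a₂ = [1, 0], b₂ = [1, 0].
Each slice is an integer combination of E₁ = a₁b₁ᵀ and E₂ = a₂b₂ᵀ: S₀ = 2·E₁ − 12·E₂, S₁ = 2·E₁ + 12·E₂; reading off coefficients, c₁ = [2, 2] and c₂ = [-12, 12].
Hence T = [3, 2] ⊗ [2, 3] ⊗ [2, 2] + [1, 0] ⊗ [1, 0] ⊗ [-12, 12], so rank(T) ≤ 2.
These bounds meet, so rank(T) = 2.

2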